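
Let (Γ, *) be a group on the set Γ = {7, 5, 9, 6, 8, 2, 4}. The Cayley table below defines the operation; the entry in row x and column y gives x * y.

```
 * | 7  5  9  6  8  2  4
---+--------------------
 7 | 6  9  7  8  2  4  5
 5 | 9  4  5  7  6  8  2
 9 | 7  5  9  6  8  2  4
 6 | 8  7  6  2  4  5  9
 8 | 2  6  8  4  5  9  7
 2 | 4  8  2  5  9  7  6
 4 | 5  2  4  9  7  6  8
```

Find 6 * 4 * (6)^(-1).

4

The identity is 9. In row 6, the entry 9 sits in column 4, so 6^(-1) = 4.
6 * 4 = 9
9 * 4 = 4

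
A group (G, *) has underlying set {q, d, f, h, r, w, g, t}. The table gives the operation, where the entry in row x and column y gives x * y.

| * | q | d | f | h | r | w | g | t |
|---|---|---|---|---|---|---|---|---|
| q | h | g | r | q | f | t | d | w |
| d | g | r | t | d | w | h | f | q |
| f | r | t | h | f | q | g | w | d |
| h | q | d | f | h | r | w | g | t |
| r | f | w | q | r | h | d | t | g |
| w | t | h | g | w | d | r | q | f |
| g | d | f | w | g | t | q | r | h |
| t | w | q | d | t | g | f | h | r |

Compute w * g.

q

Read row w, column g: w * g = q.
(Structurally, G here is isomorphic to Z_2 x Z_4.)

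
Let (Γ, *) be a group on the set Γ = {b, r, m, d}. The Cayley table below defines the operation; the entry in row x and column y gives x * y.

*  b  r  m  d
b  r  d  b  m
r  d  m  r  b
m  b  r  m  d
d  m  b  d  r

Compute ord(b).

4

The identity element is m (its row matches the header).
b^1 = b
b^2 = b * b = r
b^3 = r * b = d
b^4 = d * b = m
The first power of b equal to the identity is b^4, so ord(b) = 4.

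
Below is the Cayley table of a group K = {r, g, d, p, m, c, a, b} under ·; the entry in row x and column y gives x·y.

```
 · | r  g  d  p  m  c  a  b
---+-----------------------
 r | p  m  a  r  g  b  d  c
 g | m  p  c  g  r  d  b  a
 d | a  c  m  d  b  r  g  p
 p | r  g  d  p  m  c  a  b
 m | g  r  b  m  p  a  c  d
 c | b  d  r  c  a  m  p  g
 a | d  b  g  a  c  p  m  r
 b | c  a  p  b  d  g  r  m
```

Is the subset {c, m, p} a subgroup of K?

c·m = a, which is not in {c, m, p}.
The subset is not closed under ·, so it is not a subgroup.
(Structurally, K here is isomorphic to Z_2 x Z_4.)

No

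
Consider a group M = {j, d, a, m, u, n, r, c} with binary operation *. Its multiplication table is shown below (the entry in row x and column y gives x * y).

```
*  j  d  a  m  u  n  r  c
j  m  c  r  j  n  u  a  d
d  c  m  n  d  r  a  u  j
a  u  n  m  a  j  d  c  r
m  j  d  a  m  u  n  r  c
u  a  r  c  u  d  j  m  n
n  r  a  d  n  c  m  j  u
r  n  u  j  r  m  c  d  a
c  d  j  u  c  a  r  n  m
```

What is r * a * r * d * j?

r * a = j
j * r = a
a * d = n
n * j = r

r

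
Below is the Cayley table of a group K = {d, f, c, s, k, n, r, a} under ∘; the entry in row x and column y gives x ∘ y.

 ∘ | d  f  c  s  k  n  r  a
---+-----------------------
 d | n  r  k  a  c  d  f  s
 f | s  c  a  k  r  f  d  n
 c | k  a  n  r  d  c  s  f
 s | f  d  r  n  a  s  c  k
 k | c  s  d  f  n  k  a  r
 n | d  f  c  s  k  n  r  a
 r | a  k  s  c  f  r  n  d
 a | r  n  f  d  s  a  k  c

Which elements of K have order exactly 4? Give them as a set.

Identity is n. Compute the order of each non-identity element by repeated multiplication:
  d: d → n  (order 2)
  f: f → c → a → n  (order 4)
  c: c → n  (order 2)
  s: s → n  (order 2)
  k: k → n  (order 2)
  r: r → n  (order 2)
  a: a → c → f → n  (order 4)
Elements of order 4: {a, f}.

{a, f}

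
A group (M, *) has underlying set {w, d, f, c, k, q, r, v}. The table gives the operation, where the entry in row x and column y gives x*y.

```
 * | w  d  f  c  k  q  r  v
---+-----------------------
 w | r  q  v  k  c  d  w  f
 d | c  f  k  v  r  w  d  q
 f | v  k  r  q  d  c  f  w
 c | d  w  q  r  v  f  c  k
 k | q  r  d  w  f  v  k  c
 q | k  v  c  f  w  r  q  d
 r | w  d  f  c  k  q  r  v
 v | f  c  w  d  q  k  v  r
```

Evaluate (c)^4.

r

c^1 = c
c^2 = c*c = r
c^3 = r*c = c
c^4 = c*c = r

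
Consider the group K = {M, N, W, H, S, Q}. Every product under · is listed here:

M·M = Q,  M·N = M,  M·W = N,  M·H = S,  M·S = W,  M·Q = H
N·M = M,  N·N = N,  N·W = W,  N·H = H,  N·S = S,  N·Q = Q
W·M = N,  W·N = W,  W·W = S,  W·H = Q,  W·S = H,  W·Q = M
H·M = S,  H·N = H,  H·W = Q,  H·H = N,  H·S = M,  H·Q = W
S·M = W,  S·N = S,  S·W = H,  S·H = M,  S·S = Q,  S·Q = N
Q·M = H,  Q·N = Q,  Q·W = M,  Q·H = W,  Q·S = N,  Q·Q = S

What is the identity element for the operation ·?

N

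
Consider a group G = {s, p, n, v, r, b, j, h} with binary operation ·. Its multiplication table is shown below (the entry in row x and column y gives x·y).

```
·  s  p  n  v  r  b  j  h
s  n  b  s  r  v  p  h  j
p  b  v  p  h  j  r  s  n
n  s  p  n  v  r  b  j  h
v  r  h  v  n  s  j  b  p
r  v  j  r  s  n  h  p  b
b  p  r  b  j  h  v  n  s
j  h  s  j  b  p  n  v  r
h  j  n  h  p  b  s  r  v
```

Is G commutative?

Yes

Check whether the table is symmetric across its main diagonal.
Every entry (row x, col y) equals the entry (row y, col x), so G is abelian.
(In fact G ≅ Z_2 x Z_4.)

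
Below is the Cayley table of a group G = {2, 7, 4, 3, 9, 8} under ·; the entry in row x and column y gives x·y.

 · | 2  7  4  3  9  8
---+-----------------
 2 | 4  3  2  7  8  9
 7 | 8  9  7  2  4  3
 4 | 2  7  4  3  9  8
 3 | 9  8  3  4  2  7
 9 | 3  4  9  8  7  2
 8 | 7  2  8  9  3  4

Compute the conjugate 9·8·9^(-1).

3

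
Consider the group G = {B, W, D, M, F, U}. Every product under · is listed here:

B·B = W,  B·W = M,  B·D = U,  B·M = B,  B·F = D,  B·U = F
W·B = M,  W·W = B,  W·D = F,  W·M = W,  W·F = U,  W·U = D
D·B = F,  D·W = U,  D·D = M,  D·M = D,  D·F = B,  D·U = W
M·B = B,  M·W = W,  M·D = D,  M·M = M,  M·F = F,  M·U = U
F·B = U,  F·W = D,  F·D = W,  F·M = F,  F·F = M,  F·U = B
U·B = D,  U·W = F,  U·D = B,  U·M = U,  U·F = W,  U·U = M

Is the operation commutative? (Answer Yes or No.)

B·D = U but D·B = F.
Since B and D do not commute, G is not abelian.

No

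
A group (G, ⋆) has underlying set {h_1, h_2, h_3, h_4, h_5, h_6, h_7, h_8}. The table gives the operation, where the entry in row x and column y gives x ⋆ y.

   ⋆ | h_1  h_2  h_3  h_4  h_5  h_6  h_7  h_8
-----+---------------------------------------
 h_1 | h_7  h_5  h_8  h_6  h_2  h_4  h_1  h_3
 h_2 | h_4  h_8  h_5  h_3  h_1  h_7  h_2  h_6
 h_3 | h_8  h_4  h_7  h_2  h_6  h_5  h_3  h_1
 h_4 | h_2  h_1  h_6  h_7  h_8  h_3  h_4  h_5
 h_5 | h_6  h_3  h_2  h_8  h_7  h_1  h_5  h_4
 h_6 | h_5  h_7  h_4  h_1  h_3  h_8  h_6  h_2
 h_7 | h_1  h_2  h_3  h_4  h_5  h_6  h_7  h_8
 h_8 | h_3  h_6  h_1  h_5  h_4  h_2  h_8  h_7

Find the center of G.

An element z is central iff its row equals its column in the table.
For h_5: h_5 ⋆ h_6 = h_1 ≠ h_3 = h_6 ⋆ h_5, so h_5 ∉ Z.
Checking each element this way leaves Z(G) = {h_7, h_8}.

{h_7, h_8}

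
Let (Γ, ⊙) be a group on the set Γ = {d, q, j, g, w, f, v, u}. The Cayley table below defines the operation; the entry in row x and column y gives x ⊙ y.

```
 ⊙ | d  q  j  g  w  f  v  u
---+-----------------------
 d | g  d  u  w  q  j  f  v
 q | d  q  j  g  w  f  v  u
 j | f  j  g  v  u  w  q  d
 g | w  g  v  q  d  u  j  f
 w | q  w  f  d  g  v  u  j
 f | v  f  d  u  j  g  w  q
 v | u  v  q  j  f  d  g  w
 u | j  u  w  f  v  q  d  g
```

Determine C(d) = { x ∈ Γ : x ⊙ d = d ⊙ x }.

Compare row d with column d entry by entry.
w ⊙ d = q = d ⊙ w, so w commutes with d.
u ⊙ d = j but d ⊙ u = v, so u does not.
Collecting the elements that commute with d: C(d) = {d, g, q, w}.

{d, g, q, w}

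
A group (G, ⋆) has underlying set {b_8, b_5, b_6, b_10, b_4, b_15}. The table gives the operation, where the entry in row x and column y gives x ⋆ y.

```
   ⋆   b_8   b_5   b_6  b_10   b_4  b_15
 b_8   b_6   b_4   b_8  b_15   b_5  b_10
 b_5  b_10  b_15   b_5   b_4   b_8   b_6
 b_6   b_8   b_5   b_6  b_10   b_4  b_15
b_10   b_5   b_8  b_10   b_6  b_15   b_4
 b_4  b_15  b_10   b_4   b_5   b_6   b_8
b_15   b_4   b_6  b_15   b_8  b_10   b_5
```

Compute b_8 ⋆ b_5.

Read row b_8, column b_5: b_8 ⋆ b_5 = b_4.

b_4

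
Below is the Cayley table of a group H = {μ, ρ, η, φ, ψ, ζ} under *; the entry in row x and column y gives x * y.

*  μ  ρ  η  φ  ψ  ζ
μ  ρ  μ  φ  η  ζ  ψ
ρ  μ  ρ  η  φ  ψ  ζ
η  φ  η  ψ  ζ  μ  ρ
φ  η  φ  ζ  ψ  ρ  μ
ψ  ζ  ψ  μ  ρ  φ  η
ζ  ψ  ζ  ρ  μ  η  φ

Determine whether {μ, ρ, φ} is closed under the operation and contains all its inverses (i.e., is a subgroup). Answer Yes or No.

No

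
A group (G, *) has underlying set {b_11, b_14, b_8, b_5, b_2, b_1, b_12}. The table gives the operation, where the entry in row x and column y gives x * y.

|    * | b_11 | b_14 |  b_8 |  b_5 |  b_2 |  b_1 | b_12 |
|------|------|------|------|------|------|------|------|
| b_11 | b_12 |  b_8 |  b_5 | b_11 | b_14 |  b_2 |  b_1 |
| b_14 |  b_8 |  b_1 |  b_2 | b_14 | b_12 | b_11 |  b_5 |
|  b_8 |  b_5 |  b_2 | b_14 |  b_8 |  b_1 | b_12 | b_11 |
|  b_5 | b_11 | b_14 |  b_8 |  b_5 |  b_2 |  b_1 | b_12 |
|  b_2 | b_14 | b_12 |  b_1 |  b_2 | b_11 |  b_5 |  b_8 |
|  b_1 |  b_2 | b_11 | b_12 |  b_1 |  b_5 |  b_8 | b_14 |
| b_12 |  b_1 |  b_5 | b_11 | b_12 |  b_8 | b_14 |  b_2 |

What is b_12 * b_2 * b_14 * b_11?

b_12 * b_2 = b_8
b_8 * b_14 = b_2
b_2 * b_11 = b_14

b_14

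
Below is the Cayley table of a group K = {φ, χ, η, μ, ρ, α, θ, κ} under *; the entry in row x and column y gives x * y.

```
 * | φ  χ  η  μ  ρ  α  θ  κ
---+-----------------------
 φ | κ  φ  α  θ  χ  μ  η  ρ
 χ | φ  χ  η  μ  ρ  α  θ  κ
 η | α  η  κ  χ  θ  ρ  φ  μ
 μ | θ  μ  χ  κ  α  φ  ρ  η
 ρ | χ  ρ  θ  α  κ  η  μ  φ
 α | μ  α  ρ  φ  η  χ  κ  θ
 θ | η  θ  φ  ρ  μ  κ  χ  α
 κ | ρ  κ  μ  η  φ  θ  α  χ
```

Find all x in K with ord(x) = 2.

Identity is χ. Compute the order of each non-identity element by repeated multiplication:
  φ: φ → κ → ρ → χ  (order 4)
  η: η → κ → μ → χ  (order 4)
  μ: μ → κ → η → χ  (order 4)
  ρ: ρ → κ → φ → χ  (order 4)
  α: α → χ  (order 2)
  θ: θ → χ  (order 2)
  κ: κ → χ  (order 2)
Elements of order 2: {α, θ, κ}.
(Structurally, K here is isomorphic to Z_2 x Z_4.)

{α, θ, κ}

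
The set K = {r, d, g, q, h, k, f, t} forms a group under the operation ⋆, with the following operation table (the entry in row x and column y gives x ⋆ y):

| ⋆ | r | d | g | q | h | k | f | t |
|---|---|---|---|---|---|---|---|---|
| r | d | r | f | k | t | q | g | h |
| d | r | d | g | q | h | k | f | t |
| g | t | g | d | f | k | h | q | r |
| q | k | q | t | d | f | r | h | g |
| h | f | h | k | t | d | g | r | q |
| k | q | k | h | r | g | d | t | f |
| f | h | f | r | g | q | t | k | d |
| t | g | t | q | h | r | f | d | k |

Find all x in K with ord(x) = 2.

Identity is d. Compute the order of each non-identity element by repeated multiplication:
  r: r → d  (order 2)
  g: g → d  (order 2)
  q: q → d  (order 2)
  h: h → d  (order 2)
  k: k → d  (order 2)
  f: f → k → t → d  (order 4)
  t: t → k → f → d  (order 4)
Elements of order 2: {g, h, k, q, r}.

{g, h, k, q, r}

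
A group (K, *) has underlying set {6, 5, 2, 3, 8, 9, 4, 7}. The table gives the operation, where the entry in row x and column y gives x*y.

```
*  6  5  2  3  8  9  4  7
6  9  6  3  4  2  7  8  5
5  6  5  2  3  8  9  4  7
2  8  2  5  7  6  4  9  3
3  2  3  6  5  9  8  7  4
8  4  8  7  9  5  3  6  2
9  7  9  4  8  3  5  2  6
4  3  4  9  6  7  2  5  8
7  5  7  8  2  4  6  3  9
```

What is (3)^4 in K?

5

3^1 = 3
3^2 = 3*3 = 5
3^3 = 5*3 = 3
3^4 = 3*3 = 5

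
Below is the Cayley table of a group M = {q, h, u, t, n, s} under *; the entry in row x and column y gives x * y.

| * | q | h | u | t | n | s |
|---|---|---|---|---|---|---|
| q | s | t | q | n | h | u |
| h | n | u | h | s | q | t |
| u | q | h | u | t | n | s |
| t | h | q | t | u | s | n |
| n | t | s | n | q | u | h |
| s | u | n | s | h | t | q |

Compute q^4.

q^1 = q
q^2 = q * q = s
q^3 = s * q = u
q^4 = u * q = q
(Structurally, M here is isomorphic to the symmetric group S_3.)

q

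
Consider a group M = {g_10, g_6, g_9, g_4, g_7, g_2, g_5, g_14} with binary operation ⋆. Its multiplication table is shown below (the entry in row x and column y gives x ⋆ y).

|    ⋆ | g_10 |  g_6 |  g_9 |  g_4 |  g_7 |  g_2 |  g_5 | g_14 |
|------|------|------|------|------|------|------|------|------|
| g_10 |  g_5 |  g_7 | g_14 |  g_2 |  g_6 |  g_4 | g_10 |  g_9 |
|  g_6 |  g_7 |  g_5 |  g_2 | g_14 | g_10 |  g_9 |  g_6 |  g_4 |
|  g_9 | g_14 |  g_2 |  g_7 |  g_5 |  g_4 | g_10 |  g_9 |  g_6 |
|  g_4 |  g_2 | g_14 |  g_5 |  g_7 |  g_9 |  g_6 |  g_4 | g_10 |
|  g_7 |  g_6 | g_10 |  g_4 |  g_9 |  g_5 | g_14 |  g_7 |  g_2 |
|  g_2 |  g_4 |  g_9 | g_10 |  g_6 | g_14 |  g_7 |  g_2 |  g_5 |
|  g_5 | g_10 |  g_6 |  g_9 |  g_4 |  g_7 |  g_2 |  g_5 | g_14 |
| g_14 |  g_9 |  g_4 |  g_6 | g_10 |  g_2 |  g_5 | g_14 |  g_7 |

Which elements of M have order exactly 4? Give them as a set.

Identity is g_5. Compute the order of each non-identity element by repeated multiplication:
  g_10: g_10 → g_5  (order 2)
  g_6: g_6 → g_5  (order 2)
  g_9: g_9 → g_7 → g_4 → g_5  (order 4)
  g_4: g_4 → g_7 → g_9 → g_5  (order 4)
  g_7: g_7 → g_5  (order 2)
  g_2: g_2 → g_7 → g_14 → g_5  (order 4)
  g_14: g_14 → g_7 → g_2 → g_5  (order 4)
Elements of order 4: {g_14, g_2, g_4, g_9}.

{g_14, g_2, g_4, g_9}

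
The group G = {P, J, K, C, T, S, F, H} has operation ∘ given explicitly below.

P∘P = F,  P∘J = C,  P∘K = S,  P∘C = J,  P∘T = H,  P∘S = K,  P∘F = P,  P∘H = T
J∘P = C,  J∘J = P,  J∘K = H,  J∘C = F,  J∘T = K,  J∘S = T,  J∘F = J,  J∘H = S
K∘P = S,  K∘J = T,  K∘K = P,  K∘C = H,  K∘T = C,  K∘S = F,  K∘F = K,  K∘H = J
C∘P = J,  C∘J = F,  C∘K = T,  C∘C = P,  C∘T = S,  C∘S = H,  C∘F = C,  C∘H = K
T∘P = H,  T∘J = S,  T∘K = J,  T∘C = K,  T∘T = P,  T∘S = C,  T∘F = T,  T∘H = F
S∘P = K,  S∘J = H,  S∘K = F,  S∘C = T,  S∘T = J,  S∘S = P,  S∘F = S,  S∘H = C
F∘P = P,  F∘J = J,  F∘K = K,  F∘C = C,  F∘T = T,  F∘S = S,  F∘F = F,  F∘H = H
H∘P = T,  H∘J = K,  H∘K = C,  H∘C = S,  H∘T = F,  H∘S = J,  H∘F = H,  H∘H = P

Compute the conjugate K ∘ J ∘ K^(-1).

C

The identity is F. In row K, the entry F sits in column S, so K^(-1) = S.
K ∘ J = T
T ∘ S = C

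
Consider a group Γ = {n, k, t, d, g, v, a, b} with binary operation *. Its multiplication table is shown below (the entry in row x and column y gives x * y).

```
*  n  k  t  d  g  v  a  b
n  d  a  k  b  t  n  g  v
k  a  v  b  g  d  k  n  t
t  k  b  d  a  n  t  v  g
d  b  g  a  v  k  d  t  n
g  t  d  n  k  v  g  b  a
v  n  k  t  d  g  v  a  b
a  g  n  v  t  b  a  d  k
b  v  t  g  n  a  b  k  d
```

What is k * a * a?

g

k * a = n
n * a = g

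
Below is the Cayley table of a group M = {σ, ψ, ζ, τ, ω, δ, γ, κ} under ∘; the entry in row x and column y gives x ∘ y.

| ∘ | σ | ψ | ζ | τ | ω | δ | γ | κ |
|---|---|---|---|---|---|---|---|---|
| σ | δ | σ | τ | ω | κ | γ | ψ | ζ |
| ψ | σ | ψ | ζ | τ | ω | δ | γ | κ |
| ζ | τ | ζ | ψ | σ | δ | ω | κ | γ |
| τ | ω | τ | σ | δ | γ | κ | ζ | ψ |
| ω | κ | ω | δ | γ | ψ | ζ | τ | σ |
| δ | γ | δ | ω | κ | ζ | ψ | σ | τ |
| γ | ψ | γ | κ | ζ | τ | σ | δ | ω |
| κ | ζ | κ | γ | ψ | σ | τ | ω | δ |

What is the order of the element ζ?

The identity element is ψ (its row matches the header).
ζ^1 = ζ
ζ^2 = ζ ∘ ζ = ψ
The first power of ζ equal to the identity is ζ^2, so ord(ζ) = 2.

2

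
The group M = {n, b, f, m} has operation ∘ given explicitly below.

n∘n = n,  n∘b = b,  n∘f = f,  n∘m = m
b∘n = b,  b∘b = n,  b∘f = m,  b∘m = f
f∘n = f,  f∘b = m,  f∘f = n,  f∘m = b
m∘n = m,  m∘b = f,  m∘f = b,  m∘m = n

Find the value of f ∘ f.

n

Read row f, column f: f ∘ f = n.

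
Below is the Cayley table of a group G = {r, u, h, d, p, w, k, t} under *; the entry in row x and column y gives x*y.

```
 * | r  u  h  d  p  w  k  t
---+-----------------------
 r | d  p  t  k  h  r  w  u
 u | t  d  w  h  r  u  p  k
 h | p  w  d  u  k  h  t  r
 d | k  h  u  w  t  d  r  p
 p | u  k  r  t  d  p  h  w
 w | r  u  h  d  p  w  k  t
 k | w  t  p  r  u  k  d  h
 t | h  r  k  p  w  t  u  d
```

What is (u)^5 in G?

u^1 = u
u^2 = u*u = d
u^3 = d*u = h
u^4 = h*u = w
u^5 = w*u = u

u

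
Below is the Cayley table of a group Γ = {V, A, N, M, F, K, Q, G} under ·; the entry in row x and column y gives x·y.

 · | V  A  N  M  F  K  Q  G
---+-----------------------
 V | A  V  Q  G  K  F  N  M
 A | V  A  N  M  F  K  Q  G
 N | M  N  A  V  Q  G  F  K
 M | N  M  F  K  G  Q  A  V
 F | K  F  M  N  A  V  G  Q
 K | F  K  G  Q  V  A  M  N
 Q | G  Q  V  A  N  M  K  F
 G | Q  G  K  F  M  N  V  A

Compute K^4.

K^1 = K
K^2 = K·K = A
K^3 = A·K = K
K^4 = K·K = A

A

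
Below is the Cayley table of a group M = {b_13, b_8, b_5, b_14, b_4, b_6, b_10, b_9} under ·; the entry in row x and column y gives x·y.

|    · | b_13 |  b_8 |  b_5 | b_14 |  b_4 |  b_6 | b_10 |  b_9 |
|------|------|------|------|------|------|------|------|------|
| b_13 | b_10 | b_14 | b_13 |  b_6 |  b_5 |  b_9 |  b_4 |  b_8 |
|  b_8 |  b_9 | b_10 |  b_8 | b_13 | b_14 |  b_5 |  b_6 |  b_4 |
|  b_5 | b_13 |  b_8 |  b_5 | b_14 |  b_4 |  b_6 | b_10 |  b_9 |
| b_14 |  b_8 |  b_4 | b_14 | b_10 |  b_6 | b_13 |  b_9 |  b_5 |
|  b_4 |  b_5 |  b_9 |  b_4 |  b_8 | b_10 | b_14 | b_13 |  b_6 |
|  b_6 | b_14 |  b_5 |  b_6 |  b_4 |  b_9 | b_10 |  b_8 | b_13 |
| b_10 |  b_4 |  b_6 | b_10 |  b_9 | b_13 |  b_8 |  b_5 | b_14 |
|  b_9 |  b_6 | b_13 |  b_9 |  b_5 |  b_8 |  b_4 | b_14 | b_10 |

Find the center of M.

{b_10, b_5}

An element z is central iff its row equals its column in the table.
For b_9: b_9·b_4 = b_8 ≠ b_6 = b_4·b_9, so b_9 ∉ Z.
Checking each element this way leaves Z(M) = {b_10, b_5}.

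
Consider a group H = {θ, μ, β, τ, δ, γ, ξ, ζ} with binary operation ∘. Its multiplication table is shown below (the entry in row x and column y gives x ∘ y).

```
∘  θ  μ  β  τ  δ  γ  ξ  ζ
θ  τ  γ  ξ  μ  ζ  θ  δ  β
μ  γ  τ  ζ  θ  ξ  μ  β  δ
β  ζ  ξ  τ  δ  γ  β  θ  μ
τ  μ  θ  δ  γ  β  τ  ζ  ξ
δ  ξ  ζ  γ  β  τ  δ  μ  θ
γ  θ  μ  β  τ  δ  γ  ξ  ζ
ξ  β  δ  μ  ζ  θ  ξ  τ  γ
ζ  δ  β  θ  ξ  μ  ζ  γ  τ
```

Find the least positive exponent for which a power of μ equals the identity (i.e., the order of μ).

The identity element is γ (its row matches the header).
μ^1 = μ
μ^2 = μ ∘ μ = τ
μ^3 = τ ∘ μ = θ
μ^4 = θ ∘ μ = γ
The first power of μ equal to the identity is μ^4, so ord(μ) = 4.
(Structurally, H here is isomorphic to the quaternion group Q_8.)

4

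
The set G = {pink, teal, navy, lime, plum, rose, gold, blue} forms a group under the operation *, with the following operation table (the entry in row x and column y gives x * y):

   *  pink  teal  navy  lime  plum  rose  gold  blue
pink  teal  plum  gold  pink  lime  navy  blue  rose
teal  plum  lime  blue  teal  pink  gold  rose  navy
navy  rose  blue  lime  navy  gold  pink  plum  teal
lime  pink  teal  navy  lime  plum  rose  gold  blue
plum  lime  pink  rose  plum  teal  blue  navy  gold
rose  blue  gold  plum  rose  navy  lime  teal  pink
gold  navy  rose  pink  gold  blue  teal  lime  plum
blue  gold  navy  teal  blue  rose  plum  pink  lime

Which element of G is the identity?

lime

The identity e satisfies e * x = x for all x, so its row in the table reproduces the column headers.
Row lime reads: pink, teal, navy, lime, plum, rose, gold, blue — exactly the header order. So lime is the identity.
(Structurally, G here is isomorphic to the dihedral group D_4.)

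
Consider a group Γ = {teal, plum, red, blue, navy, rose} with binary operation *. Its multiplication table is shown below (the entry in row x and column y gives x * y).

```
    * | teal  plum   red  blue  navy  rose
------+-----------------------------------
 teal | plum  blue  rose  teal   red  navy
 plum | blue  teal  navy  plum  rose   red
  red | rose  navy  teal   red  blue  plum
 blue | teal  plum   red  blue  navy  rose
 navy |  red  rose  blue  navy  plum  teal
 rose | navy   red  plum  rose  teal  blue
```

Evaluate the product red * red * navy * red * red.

red * red = teal
teal * navy = red
red * red = teal
teal * red = rose
(Structurally, Γ here is isomorphic to the cyclic group Z_6.)

rose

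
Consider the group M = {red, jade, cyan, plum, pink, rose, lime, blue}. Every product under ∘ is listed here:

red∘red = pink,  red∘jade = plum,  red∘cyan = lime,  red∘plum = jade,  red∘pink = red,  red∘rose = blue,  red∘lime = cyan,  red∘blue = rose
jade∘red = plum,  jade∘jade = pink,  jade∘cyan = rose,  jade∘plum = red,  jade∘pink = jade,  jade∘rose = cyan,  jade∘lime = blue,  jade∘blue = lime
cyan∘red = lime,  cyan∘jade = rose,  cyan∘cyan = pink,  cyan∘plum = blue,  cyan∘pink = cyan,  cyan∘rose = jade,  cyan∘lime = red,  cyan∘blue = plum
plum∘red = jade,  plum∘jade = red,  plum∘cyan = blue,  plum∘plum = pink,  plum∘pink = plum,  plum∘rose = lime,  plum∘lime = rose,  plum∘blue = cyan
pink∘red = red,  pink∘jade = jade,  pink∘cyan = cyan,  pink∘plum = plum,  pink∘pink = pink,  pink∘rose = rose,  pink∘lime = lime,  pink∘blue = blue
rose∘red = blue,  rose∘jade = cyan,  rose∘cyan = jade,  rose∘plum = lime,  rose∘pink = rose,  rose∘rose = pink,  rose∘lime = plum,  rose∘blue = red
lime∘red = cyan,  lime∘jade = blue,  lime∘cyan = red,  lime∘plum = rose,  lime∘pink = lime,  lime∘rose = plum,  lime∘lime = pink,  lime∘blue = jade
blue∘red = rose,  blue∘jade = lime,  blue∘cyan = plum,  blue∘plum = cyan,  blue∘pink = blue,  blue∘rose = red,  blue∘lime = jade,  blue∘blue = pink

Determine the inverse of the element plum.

plum

First locate the identity: row pink matches the header, so pink is the identity.
Scan row plum for pink: plum ∘ plum = pink. Hence plum^(-1) = plum.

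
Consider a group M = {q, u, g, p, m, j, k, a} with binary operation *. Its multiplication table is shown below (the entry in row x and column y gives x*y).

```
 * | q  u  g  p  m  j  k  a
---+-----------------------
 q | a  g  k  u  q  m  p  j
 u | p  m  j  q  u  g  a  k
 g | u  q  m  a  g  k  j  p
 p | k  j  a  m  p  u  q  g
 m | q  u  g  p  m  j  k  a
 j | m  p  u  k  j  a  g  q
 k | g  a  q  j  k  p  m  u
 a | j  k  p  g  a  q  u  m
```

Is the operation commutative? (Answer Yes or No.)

j*k = g but k*j = p.
Since j and k do not commute, M is not abelian.

No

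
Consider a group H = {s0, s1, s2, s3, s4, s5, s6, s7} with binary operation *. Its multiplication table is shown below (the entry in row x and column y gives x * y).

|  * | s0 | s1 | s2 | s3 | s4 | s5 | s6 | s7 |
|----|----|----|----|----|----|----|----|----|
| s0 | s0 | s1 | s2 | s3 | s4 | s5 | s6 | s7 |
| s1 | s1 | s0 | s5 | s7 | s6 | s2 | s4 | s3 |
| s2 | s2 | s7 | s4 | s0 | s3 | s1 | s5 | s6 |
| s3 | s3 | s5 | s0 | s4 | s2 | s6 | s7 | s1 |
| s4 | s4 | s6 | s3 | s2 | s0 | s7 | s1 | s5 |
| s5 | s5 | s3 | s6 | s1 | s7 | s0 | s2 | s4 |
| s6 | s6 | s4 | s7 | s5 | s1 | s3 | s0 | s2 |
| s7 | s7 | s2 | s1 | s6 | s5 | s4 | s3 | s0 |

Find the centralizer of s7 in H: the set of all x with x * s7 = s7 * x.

{s0, s4, s5, s7}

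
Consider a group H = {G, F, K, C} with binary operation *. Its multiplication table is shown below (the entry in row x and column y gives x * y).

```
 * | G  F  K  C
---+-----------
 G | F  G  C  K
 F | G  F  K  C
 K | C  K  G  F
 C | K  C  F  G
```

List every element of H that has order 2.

{G}

Identity is F. Compute the order of each non-identity element by repeated multiplication:
  G: G → F  (order 2)
  K: K → G → C → F  (order 4)
  C: C → G → K → F  (order 4)
Elements of order 2: {G}.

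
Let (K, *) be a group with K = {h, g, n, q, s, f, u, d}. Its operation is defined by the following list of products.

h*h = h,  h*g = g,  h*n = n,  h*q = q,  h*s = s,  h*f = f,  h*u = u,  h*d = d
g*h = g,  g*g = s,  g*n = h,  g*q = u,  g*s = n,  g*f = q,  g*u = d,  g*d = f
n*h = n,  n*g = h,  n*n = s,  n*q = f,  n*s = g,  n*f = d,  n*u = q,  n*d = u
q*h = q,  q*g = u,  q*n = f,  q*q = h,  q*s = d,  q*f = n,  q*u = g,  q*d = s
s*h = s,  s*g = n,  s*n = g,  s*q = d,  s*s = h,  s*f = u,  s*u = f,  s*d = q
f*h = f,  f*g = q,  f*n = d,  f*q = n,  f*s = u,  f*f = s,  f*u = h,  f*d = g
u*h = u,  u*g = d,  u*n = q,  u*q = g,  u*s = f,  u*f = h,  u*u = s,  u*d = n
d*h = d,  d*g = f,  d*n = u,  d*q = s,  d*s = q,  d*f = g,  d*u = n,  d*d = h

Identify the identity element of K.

The identity e satisfies e * x = x for all x, so its row in the table reproduces the column headers.
Row h reads: h, g, n, q, s, f, u, d — exactly the header order. So h is the identity.

h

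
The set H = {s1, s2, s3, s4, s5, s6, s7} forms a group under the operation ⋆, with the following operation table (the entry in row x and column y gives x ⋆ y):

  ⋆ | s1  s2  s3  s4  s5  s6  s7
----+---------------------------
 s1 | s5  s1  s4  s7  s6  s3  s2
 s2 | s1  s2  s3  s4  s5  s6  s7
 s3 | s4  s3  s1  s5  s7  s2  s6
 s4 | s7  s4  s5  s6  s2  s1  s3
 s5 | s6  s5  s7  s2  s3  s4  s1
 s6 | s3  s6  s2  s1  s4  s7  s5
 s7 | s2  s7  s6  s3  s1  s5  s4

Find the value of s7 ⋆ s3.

s6

Read row s7, column s3: s7 ⋆ s3 = s6.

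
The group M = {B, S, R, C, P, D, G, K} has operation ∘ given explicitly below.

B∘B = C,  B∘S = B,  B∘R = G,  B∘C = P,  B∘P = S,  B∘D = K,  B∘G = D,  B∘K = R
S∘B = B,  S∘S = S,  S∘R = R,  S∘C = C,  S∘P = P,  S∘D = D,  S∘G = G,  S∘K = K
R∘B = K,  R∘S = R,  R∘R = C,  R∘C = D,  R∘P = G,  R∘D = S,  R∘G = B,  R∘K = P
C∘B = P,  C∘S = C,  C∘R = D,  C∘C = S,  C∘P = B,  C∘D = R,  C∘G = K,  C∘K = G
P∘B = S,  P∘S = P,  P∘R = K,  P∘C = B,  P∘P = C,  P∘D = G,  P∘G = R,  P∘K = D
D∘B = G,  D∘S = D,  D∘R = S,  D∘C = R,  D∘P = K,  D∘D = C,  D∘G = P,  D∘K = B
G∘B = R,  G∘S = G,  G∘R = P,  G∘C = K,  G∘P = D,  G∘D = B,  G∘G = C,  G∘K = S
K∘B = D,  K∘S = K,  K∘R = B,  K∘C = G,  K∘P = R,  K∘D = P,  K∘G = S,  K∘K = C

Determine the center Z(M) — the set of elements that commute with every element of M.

An element z is central iff its row equals its column in the table.
For P: P ∘ D = G ≠ K = D ∘ P, so P ∉ Z.
Checking each element this way leaves Z(M) = {C, S}.
(Structurally, M here is isomorphic to the quaternion group Q_8.)

{C, S}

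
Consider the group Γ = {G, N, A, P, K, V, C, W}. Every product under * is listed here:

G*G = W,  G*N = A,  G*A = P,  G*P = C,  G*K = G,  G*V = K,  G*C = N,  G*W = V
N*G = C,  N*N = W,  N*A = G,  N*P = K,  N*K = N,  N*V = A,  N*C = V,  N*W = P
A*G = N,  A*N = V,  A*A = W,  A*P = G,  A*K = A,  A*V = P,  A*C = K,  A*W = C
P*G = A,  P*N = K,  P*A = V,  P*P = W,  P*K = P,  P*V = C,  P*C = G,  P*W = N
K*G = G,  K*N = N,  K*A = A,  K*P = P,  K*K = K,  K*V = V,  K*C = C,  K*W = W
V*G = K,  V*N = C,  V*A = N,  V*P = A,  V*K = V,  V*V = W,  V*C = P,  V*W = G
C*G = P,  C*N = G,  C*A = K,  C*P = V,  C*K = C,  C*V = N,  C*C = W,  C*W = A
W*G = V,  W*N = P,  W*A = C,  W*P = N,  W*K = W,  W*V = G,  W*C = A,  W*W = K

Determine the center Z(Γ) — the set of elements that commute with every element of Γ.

{K, W}

An element z is central iff its row equals its column in the table.
For G: G * N = A ≠ C = N * G, so G ∉ Z.
Checking each element this way leaves Z(Γ) = {K, W}.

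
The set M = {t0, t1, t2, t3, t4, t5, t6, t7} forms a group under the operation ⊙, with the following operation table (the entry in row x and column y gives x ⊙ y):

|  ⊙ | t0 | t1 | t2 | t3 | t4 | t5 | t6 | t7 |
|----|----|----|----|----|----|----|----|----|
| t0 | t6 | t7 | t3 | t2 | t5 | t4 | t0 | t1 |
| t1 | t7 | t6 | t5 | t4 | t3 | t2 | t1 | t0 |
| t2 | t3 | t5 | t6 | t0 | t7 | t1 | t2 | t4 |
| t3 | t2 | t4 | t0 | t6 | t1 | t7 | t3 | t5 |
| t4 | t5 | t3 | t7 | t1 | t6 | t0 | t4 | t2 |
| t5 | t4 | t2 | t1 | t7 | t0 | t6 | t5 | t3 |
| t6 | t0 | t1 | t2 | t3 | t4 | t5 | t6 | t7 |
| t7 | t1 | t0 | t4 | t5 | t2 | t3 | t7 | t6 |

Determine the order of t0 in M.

2

The identity element is t6 (its row matches the header).
t0^1 = t0
t0^2 = t0 ⊙ t0 = t6
The first power of t0 equal to the identity is t0^2, so ord(t0) = 2.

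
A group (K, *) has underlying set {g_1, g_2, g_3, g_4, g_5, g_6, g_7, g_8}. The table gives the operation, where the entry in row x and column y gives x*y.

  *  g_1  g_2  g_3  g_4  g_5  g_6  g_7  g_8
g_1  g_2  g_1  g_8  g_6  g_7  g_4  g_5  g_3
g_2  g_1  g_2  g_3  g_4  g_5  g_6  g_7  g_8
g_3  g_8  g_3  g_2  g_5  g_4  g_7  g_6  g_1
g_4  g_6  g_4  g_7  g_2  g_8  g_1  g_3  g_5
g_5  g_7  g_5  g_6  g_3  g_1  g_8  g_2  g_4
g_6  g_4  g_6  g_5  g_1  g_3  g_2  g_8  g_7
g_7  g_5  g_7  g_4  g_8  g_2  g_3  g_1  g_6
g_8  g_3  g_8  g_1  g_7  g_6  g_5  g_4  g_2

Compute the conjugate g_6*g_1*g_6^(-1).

The identity is g_2. In row g_6, the entry g_2 sits in column g_6, so g_6^(-1) = g_6.
g_6*g_1 = g_4
g_4*g_6 = g_1

g_1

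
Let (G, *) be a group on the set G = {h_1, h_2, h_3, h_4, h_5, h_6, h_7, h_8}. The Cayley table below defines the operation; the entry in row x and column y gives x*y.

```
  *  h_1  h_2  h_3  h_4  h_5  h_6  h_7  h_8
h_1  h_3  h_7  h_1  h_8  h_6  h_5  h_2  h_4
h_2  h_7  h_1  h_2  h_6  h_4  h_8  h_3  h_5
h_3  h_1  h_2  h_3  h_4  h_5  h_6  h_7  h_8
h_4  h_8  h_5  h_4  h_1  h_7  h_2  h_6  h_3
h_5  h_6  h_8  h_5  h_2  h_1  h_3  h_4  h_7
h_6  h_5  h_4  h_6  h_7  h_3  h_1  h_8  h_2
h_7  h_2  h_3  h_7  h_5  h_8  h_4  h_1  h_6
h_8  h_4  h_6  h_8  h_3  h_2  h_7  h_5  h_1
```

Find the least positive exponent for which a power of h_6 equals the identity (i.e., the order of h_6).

4

The identity element is h_3 (its row matches the header).
h_6^1 = h_6
h_6^2 = h_6*h_6 = h_1
h_6^3 = h_1*h_6 = h_5
h_6^4 = h_5*h_6 = h_3
The first power of h_6 equal to the identity is h_6^4, so ord(h_6) = 4.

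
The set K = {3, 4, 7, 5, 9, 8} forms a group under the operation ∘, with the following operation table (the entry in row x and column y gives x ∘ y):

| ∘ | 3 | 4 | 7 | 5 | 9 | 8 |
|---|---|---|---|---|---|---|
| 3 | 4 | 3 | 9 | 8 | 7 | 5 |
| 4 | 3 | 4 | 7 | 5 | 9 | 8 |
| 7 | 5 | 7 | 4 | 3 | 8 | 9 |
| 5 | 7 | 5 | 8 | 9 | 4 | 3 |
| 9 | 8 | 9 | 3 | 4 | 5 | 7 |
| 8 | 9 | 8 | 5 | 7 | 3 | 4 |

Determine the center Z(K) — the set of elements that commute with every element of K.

An element z is central iff its row equals its column in the table.
For 7: 7 ∘ 9 = 8 ≠ 3 = 9 ∘ 7, so 7 ∉ Z.
Checking each element this way leaves Z(K) = {4}.

{4}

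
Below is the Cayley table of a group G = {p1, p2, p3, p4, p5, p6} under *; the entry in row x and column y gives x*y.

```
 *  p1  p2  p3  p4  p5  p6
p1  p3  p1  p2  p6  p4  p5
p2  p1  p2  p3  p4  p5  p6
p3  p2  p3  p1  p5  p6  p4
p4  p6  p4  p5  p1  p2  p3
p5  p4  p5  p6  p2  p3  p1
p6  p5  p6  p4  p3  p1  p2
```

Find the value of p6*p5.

p1

Read row p6, column p5: p6*p5 = p1.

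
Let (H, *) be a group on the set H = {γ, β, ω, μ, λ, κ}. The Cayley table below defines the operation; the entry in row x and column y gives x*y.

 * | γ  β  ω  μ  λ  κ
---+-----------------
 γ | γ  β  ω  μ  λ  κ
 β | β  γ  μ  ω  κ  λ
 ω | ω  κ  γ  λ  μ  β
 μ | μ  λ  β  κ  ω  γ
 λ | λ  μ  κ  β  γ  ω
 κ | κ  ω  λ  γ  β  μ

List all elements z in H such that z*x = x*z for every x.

An element z is central iff its row equals its column in the table.
For κ: κ*β = ω ≠ λ = β*κ, so κ ∉ Z.
Checking each element this way leaves Z(H) = {γ}.

{γ}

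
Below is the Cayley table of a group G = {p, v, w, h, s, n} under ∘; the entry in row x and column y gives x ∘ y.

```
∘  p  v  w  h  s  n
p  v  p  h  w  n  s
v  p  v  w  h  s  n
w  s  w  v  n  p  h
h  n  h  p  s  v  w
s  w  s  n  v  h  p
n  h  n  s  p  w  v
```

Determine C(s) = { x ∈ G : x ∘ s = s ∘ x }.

{h, s, v}

Compare row s with column s entry by entry.
h ∘ s = v = s ∘ h, so h commutes with s.
w ∘ s = p but s ∘ w = n, so w does not.
Collecting the elements that commute with s: C(s) = {h, s, v}.
(Structurally, G here is isomorphic to the symmetric group S_3.)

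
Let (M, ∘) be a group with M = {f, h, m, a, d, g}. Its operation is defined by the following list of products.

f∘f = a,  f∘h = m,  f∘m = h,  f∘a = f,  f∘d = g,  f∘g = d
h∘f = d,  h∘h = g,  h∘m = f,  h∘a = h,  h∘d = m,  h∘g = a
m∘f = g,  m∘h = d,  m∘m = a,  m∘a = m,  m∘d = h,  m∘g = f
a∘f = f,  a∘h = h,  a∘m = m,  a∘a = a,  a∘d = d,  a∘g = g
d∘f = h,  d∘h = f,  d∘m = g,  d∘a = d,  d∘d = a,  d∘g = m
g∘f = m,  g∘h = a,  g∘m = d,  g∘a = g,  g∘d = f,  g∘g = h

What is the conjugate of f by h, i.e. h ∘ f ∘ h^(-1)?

The identity is a. In row h, the entry a sits in column g, so h^(-1) = g.
h ∘ f = d
d ∘ g = m

m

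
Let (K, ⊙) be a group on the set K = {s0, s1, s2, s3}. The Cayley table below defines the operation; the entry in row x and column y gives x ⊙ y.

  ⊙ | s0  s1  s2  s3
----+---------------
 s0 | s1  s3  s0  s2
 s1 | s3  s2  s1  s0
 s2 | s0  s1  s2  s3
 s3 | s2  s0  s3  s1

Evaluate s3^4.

s2

s3^1 = s3
s3^2 = s3 ⊙ s3 = s1
s3^3 = s1 ⊙ s3 = s0
s3^4 = s0 ⊙ s3 = s2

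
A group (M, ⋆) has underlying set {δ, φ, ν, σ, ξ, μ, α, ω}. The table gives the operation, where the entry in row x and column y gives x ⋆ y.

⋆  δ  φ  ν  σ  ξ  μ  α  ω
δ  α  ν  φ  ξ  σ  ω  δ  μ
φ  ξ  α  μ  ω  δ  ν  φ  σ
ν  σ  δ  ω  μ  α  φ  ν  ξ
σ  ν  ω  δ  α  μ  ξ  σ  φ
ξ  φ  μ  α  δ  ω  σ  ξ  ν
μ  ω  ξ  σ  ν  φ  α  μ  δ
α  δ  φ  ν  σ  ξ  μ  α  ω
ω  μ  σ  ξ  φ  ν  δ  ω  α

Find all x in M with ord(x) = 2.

{δ, μ, σ, φ, ω}

Identity is α. Compute the order of each non-identity element by repeated multiplication:
  δ: δ → α  (order 2)
  φ: φ → α  (order 2)
  ν: ν → ω → ξ → α  (order 4)
  σ: σ → α  (order 2)
  ξ: ξ → ω → ν → α  (order 4)
  μ: μ → α  (order 2)
  ω: ω → α  (order 2)
Elements of order 2: {δ, μ, σ, φ, ω}.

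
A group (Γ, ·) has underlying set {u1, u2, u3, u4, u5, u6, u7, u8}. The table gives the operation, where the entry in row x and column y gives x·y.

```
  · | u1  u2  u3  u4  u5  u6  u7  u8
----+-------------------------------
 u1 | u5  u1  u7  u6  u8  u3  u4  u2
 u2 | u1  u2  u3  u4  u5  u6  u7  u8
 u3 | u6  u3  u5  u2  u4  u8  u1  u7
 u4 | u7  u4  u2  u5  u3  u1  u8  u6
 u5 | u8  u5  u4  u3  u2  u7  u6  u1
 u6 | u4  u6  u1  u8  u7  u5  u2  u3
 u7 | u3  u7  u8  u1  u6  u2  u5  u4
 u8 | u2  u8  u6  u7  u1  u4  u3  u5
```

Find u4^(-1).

u3

First locate the identity: row u2 matches the header, so u2 is the identity.
Scan row u4 for u2: u4·u3 = u2. Hence u4^(-1) = u3.
(Structurally, Γ here is isomorphic to the quaternion group Q_8.)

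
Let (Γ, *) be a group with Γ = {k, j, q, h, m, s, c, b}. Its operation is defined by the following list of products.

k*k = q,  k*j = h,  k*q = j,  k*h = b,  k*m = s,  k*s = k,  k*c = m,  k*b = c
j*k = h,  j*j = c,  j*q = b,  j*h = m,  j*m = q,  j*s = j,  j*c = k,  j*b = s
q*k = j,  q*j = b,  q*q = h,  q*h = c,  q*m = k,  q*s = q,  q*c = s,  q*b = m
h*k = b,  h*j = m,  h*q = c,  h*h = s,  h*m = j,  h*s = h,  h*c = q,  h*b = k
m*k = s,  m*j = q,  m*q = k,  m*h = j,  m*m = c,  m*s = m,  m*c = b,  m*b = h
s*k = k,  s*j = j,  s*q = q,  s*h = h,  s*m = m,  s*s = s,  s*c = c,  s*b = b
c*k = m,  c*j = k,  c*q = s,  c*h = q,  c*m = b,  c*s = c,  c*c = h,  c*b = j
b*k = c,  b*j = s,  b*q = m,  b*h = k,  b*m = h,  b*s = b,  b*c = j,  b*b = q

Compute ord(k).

The identity element is s (its row matches the header).
k^1 = k
k^2 = k * k = q
k^3 = q * k = j
k^4 = j * k = h
k^5 = h * k = b
k^6 = b * k = c
k^7 = c * k = m
k^8 = m * k = s
The first power of k equal to the identity is k^8, so ord(k) = 8.

8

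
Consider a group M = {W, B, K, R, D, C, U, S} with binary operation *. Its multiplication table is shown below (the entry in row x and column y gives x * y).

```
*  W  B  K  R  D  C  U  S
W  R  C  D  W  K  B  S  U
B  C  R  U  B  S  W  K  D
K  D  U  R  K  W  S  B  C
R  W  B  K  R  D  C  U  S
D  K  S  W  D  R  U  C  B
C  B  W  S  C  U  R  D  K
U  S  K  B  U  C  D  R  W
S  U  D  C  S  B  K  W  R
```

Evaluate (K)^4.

R

K^1 = K
K^2 = K * K = R
K^3 = R * K = K
K^4 = K * K = R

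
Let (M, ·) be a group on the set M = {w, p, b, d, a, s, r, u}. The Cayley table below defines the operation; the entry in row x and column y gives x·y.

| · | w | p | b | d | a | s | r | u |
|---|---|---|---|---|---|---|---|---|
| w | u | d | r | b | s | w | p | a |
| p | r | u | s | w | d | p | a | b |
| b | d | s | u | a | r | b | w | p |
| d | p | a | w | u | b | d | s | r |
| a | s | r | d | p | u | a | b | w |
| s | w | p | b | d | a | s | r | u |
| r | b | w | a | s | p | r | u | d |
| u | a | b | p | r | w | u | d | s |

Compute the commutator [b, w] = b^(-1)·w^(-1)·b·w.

Identity is s; from the table b^(-1) = p and w^(-1) = a.
p·a = d
d·b = w
w·w = u

u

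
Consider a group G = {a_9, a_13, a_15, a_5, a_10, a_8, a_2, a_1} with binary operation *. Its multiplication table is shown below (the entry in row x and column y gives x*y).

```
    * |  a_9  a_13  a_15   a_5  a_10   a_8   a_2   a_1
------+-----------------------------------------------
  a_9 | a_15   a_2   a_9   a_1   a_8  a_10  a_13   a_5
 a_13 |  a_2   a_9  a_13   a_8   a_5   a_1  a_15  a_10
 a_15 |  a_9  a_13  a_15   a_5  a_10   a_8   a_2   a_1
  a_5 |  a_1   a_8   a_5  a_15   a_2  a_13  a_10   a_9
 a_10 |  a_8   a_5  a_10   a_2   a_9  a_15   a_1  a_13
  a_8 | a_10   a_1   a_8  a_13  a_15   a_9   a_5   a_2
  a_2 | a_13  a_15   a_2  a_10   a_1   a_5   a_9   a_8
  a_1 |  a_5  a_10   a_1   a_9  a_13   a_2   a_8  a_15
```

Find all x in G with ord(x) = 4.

{a_10, a_13, a_2, a_8}

Identity is a_15. Compute the order of each non-identity element by repeated multiplication:
  a_9: a_9 → a_15  (order 2)
  a_13: a_13 → a_9 → a_2 → a_15  (order 4)
  a_5: a_5 → a_15  (order 2)
  a_10: a_10 → a_9 → a_8 → a_15  (order 4)
  a_8: a_8 → a_9 → a_10 → a_15  (order 4)
  a_2: a_2 → a_9 → a_13 → a_15  (order 4)
  a_1: a_1 → a_15  (order 2)
Elements of order 4: {a_10, a_13, a_2, a_8}.
(Structurally, G here is isomorphic to Z_2 x Z_4.)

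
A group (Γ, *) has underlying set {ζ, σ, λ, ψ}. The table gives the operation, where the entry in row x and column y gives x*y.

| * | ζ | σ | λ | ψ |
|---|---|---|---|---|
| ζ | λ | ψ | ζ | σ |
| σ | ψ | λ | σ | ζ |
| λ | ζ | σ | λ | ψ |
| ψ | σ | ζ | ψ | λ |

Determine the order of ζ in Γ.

2

The identity element is λ (its row matches the header).
ζ^1 = ζ
ζ^2 = ζ*ζ = λ
The first power of ζ equal to the identity is ζ^2, so ord(ζ) = 2.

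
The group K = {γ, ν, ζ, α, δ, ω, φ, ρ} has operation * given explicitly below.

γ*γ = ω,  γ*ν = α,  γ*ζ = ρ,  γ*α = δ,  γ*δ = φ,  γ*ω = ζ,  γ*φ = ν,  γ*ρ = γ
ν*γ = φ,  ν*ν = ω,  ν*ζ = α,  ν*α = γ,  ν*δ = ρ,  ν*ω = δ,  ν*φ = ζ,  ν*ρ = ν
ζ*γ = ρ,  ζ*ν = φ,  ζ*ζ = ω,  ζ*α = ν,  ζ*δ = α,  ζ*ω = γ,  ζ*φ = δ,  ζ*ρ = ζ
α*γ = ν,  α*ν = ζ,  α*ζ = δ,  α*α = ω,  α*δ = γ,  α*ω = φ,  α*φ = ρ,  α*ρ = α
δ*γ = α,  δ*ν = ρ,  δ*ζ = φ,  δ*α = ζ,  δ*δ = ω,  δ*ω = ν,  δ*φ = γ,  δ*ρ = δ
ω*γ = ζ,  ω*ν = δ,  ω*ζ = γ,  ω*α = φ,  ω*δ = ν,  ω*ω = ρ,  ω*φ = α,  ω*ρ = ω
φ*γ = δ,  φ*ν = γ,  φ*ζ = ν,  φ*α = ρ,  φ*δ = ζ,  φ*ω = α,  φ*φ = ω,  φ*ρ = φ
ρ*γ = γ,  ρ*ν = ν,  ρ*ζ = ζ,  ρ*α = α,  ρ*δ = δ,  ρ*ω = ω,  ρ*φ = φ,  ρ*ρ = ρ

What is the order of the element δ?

The identity element is ρ (its row matches the header).
δ^1 = δ
δ^2 = δ * δ = ω
δ^3 = ω * δ = ν
δ^4 = ν * δ = ρ
The first power of δ equal to the identity is δ^4, so ord(δ) = 4.

4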